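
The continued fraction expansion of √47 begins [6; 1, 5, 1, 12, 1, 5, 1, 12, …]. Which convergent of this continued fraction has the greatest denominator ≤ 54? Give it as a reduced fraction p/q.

48/7

a_0 = 6: 6/1  (≤ bound)
a_1 = 1: 7/1  (≤ bound)
a_2 = 5: 41/6  (≤ bound)
a_3 = 1: 48/7  (≤ bound)
a_4 = 12: 617/90  (> 54, stop)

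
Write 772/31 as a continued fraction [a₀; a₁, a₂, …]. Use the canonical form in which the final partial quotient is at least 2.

[24; 1, 9, 3]

772 ÷ 31 → quotient 24, remainder 28
31 ÷ 28 → quotient 1, remainder 3
28 ÷ 3 → quotient 9, remainder 1
3 ÷ 1 → quotient 3, remainder 0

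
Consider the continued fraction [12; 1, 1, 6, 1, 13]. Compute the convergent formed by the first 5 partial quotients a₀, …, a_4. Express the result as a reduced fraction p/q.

188/15

Start with 1.
6 + 1/(1/1) = 6 + 1/1 = 7/1
1 + 1/(7/1) = 1 + 1/7 = 8/7
1 + 1/(8/7) = 1 + 7/8 = 15/8
12 + 1/(15/8) = 12 + 8/15 = 188/15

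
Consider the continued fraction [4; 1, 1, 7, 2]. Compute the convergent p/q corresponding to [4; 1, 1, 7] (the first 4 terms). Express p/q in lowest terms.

Use the convergent recurrence hₖ = aₖ·hₖ₋₁ + hₖ₋₂ (and likewise for the denominators kₖ):
a_0 = 4: 4/1
a_1 = 1: 5/1
a_2 = 1: 9/2
a_3 = 7: 68/15

68/15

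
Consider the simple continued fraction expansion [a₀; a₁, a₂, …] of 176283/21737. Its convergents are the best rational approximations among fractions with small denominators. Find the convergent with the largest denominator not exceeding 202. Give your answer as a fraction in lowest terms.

a_0 = 8: 8/1  (≤ bound)
a_1 = 9: 73/9  (≤ bound)
a_2 = 9: 665/82  (≤ bound)
a_3 = 2: 1403/173  (≤ bound)
a_4 = 1: 2068/255  (> 202, stop)

1403/173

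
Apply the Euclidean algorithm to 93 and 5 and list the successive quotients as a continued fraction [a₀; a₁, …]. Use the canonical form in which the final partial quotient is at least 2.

[18; 1, 1, 2]

Run the Euclidean algorithm, recording each quotient:
93 = 18·5 + 3, so a_0 = 18
5 = 1·3 + 2, so a_1 = 1
3 = 1·2 + 1, so a_2 = 1
2 = 2·1 + 0, so a_3 = 2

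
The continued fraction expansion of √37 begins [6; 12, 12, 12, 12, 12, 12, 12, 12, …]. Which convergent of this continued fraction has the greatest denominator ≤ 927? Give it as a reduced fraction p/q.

882/145

a_0 = 6: 6/1  (≤ bound)
a_1 = 12: 73/12  (≤ bound)
a_2 = 12: 882/145  (≤ bound)
a_3 = 12: 10657/1752  (> 927, stop)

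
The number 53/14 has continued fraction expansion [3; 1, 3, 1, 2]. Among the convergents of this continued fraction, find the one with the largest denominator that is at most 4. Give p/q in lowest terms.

List convergents until the denominator exceeds the bound:
a_0 = 3: 3/1  (≤ bound)
a_1 = 1: 4/1  (≤ bound)
a_2 = 3: 15/4  (≤ bound)
a_3 = 1: 19/5  (> 4, stop)

15/4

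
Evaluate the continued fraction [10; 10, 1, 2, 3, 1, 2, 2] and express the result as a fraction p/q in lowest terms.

9175/909

a_0 = 10: 10/1
a_1 = 10: 101/10
a_2 = 1: 111/11
a_3 = 2: 323/32
a_4 = 3: 1080/107
a_5 = 1: 1403/139
a_6 = 2: 3886/385
a_7 = 2: 9175/909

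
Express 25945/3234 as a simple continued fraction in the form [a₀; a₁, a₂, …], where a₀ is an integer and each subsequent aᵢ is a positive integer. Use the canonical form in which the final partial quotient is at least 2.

25945 = 8·3234 + 73, so a_0 = 8
3234 = 44·73 + 22, so a_1 = 44
73 = 3·22 + 7, so a_2 = 3
22 = 3·7 + 1, so a_3 = 3
7 = 7·1 + 0, so a_4 = 7

[8; 44, 3, 3, 7]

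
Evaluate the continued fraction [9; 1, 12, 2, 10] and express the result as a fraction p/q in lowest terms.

2809/283

a_0 = 9: 9/1
a_1 = 1: 10/1
a_2 = 12: 129/13
a_3 = 2: 268/27
a_4 = 10: 2809/283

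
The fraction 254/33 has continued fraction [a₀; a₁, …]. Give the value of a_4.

Run the Euclidean algorithm, recording each quotient:
254 ÷ 33 → quotient 7, remainder 23
33 ÷ 23 → quotient 1, remainder 10
23 ÷ 10 → quotient 2, remainder 3
10 ÷ 3 → quotient 3, remainder 1
3 ÷ 1 → quotient 3, remainder 0

3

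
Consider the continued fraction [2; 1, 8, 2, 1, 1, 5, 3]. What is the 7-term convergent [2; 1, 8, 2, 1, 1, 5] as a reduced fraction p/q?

761/263

Start with 5.
1 + 1/(5/1) = 1 + 1/5 = 6/5
1 + 1/(6/5) = 1 + 5/6 = 11/6
2 + 1/(11/6) = 2 + 6/11 = 28/11
8 + 1/(28/11) = 8 + 11/28 = 235/28
1 + 1/(235/28) = 1 + 28/235 = 263/235
2 + 1/(263/235) = 2 + 235/263 = 761/263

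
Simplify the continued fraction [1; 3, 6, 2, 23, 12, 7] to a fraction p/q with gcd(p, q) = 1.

108073/82057

a_0 = 1: 1/1
a_1 = 3: 4/3
a_2 = 6: 25/19
a_3 = 2: 54/41
a_4 = 23: 1267/962
a_5 = 12: 15258/11585
a_6 = 7: 108073/82057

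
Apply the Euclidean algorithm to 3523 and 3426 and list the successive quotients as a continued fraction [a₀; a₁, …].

[1; 35, 3, 7, 1, 3]

⌊3523/3426⌋ = 1, remainder 97
⌊3426/97⌋ = 35, remainder 31
⌊97/31⌋ = 3, remainder 4
⌊31/4⌋ = 7, remainder 3
⌊4/3⌋ = 1, remainder 1
⌊3/1⌋ = 3, remainder 0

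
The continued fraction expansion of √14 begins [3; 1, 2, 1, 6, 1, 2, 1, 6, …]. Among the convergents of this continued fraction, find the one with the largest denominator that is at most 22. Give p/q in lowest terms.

15/4

a_0 = 3: 3/1  (≤ bound)
a_1 = 1: 4/1  (≤ bound)
a_2 = 2: 11/3  (≤ bound)
a_3 = 1: 15/4  (≤ bound)
a_4 = 6: 101/27  (> 22, stop)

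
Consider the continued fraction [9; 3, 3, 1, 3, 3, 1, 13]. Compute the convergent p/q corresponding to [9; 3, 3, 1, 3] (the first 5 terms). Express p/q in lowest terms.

456/49

Collapse the nested fraction from the inside out:
Start with 3.
1 + 1/(3/1) = 1 + 1/3 = 4/3
3 + 1/(4/3) = 3 + 3/4 = 15/4
3 + 1/(15/4) = 3 + 4/15 = 49/15
9 + 1/(49/15) = 9 + 15/49 = 456/49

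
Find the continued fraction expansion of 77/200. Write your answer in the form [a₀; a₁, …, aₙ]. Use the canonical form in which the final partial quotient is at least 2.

[0; 2, 1, 1, 2, 15]

77 ÷ 200 → quotient 0, remainder 77
200 ÷ 77 → quotient 2, remainder 46
77 ÷ 46 → quotient 1, remainder 31
46 ÷ 31 → quotient 1, remainder 15
31 ÷ 15 → quotient 2, remainder 1
15 ÷ 1 → quotient 15, remainder 0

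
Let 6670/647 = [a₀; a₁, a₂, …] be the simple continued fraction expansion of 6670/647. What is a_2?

4

6670 ÷ 647 → quotient 10, remainder 200
647 ÷ 200 → quotient 3, remainder 47
200 ÷ 47 → quotient 4, remainder 12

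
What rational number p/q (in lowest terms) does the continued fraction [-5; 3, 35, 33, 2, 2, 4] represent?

-364133/77976

Work from the innermost term outward:
Start with 4.
2 + 1/(4/1) = 2 + 1/4 = 9/4
2 + 1/(9/4) = 2 + 4/9 = 22/9
33 + 1/(22/9) = 33 + 9/22 = 735/22
35 + 1/(735/22) = 35 + 22/735 = 25747/735
3 + 1/(25747/735) = 3 + 735/25747 = 77976/25747
-5 + 1/(77976/25747) = -5 + 25747/77976 = -364133/77976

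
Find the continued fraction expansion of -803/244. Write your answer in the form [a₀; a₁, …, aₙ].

[-4; 1, 2, 2, 3, 2, 4]

-803 = -4·244 + 173, so a_0 = -4
244 = 1·173 + 71, so a_1 = 1
173 = 2·71 + 31, so a_2 = 2
71 = 2·31 + 9, so a_3 = 2
31 = 3·9 + 4, so a_4 = 3
9 = 2·4 + 1, so a_5 = 2
4 = 4·1 + 0, so a_6 = 4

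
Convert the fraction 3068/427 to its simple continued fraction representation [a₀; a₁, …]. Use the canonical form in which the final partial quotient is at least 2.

[7; 5, 2, 2, 7, 2]

Run the Euclidean algorithm, recording each quotient:
3068 = 7·427 + 79, so a_0 = 7
427 = 5·79 + 32, so a_1 = 5
79 = 2·32 + 15, so a_2 = 2
32 = 2·15 + 2, so a_3 = 2
15 = 7·2 + 1, so a_4 = 7
2 = 2·1 + 0, so a_5 = 2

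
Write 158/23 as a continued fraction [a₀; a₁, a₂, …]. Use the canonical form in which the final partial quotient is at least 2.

158 = 6·23 + 20, so a_0 = 6
23 = 1·20 + 3, so a_1 = 1
20 = 6·3 + 2, so a_2 = 6
3 = 1·2 + 1, so a_3 = 1
2 = 2·1 + 0, so a_4 = 2

[6; 1, 6, 1, 2]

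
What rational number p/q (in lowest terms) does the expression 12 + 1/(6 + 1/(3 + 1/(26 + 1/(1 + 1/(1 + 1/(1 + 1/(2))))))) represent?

Work from the innermost term outward:
Start with 2.
1 + 1/(2/1) = 1 + 1/2 = 3/2
1 + 1/(3/2) = 1 + 2/3 = 5/3
1 + 1/(5/3) = 1 + 3/5 = 8/5
26 + 1/(8/5) = 26 + 5/8 = 213/8
3 + 1/(213/8) = 3 + 8/213 = 647/213
6 + 1/(647/213) = 6 + 213/647 = 4095/647
12 + 1/(4095/647) = 12 + 647/4095 = 49787/4095

49787/4095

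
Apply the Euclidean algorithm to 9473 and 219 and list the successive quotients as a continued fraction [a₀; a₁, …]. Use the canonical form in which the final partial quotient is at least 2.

[43; 3, 1, 10, 5]

⌊9473/219⌋ = 43, remainder 56
⌊219/56⌋ = 3, remainder 51
⌊56/51⌋ = 1, remainder 5
⌊51/5⌋ = 10, remainder 1
⌊5/1⌋ = 5, remainder 0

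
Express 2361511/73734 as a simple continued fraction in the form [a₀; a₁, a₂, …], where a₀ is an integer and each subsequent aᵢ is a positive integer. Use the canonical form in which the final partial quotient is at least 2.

[32; 36, 2, 4, 3, 2, 2, 12]

Run the Euclidean algorithm, recording each quotient:
2361511 = 32·73734 + 2023, so a_0 = 32
73734 = 36·2023 + 906, so a_1 = 36
2023 = 2·906 + 211, so a_2 = 2
906 = 4·211 + 62, so a_3 = 4
211 = 3·62 + 25, so a_4 = 3
62 = 2·25 + 12, so a_5 = 2
25 = 2·12 + 1, so a_6 = 2
12 = 12·1 + 0, so a_7 = 12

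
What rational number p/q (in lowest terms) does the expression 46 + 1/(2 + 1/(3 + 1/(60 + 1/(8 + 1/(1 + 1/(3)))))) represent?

Build up convergents one term at a time:
a_0 = 46: 46/1
a_1 = 2: 93/2
a_2 = 3: 325/7
a_3 = 60: 19593/422
a_4 = 8: 157069/3383
a_5 = 1: 176662/3805
a_6 = 3: 687055/14798

687055/14798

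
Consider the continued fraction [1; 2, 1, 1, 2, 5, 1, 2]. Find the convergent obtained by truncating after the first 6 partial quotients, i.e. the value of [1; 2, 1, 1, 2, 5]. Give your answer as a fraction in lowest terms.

Collapse the nested fraction from the inside out:
Start with 5.
2 + 1/(5/1) = 2 + 1/5 = 11/5
1 + 1/(11/5) = 1 + 5/11 = 16/11
1 + 1/(16/11) = 1 + 11/16 = 27/16
2 + 1/(27/16) = 2 + 16/27 = 70/27
1 + 1/(70/27) = 1 + 27/70 = 97/70

97/70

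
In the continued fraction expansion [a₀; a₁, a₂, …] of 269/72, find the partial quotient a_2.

2

Apply division with remainder until the remainder is 0:
⌊269/72⌋ = 3, remainder 53
⌊72/53⌋ = 1, remainder 19
⌊53/19⌋ = 2, remainder 15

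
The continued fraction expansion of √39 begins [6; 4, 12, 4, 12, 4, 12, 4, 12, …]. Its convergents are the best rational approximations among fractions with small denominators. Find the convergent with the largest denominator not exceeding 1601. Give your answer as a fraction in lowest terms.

a_0 = 6: 6/1  (≤ bound)
a_1 = 4: 25/4  (≤ bound)
a_2 = 12: 306/49  (≤ bound)
a_3 = 4: 1249/200  (≤ bound)
a_4 = 12: 15294/2449  (> 1601, stop)

1249/200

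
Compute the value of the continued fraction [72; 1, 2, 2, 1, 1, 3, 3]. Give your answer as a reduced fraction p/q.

14541/200

Use the convergent recurrence hₖ = aₖ·hₖ₋₁ + hₖ₋₂ (and likewise for the denominators kₖ):
a_0 = 72: 72/1
a_1 = 1: 73/1
a_2 = 2: 218/3
a_3 = 2: 509/7
a_4 = 1: 727/10
a_5 = 1: 1236/17
a_6 = 3: 4435/61
a_7 = 3: 14541/200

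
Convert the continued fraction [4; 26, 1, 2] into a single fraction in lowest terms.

Build up convergents one term at a time:
a_0 = 4: 4/1
a_1 = 26: 105/26
a_2 = 1: 109/27
a_3 = 2: 323/80

323/80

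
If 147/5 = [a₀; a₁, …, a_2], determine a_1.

2

147 = 29·5 + 2, so a_0 = 29
5 = 2·2 + 1, so a_1 = 2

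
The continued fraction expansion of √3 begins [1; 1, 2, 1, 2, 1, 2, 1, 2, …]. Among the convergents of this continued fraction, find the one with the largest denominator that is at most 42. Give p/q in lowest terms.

a_0 = 1: 1/1  (≤ bound)
a_1 = 1: 2/1  (≤ bound)
a_2 = 2: 5/3  (≤ bound)
a_3 = 1: 7/4  (≤ bound)
a_4 = 2: 19/11  (≤ bound)
a_5 = 1: 26/15  (≤ bound)
a_6 = 2: 71/41  (≤ bound)
a_7 = 1: 97/56  (> 42, stop)

71/41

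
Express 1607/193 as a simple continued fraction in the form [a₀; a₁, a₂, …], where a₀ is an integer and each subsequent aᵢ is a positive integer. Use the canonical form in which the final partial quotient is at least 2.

[8; 3, 15, 1, 3]

Repeatedly divide and take the remainder:
1607 ÷ 193 → quotient 8, remainder 63
193 ÷ 63 → quotient 3, remainder 4
63 ÷ 4 → quotient 15, remainder 3
4 ÷ 3 → quotient 1, remainder 1
3 ÷ 1 → quotient 3, remainder 0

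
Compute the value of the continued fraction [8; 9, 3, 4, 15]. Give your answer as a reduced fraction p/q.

14942/1843

a_0 = 8: 8/1
a_1 = 9: 73/9
a_2 = 3: 227/28
a_3 = 4: 981/121
a_4 = 15: 14942/1843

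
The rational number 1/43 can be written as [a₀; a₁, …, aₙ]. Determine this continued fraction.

⌊1/43⌋ = 0, remainder 1
⌊43/1⌋ = 43, remainder 0

[0; 43]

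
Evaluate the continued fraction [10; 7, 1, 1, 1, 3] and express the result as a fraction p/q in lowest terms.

Start with 3.
1 + 1/(3/1) = 1 + 1/3 = 4/3
1 + 1/(4/3) = 1 + 3/4 = 7/4
1 + 1/(7/4) = 1 + 4/7 = 11/7
7 + 1/(11/7) = 7 + 7/11 = 84/11
10 + 1/(84/11) = 10 + 11/84 = 851/84

851/84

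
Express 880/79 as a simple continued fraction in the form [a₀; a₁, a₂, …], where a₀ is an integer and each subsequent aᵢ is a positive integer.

[11; 7, 5, 2]

880 ÷ 79 → quotient 11, remainder 11
79 ÷ 11 → quotient 7, remainder 2
11 ÷ 2 → quotient 5, remainder 1
2 ÷ 1 → quotient 2, remainder 0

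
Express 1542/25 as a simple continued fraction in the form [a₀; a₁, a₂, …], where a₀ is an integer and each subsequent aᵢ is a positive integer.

Repeatedly divide and take the remainder:
1542 ÷ 25 → quotient 61, remainder 17
25 ÷ 17 → quotient 1, remainder 8
17 ÷ 8 → quotient 2, remainder 1
8 ÷ 1 → quotient 8, remainder 0

[61; 1, 2, 8]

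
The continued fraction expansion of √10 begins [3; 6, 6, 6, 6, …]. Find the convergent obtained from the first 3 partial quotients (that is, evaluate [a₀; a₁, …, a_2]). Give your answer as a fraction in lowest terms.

Start with 6.
6 + 1/(6/1) = 6 + 1/6 = 37/6
3 + 1/(37/6) = 3 + 6/37 = 117/37

117/37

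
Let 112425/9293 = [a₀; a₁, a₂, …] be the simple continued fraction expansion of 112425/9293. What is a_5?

Run the Euclidean algorithm, recording each quotient:
112425 = 12·9293 + 909, so a_0 = 12
9293 = 10·909 + 203, so a_1 = 10
909 = 4·203 + 97, so a_2 = 4
203 = 2·97 + 9, so a_3 = 2
97 = 10·9 + 7, so a_4 = 10
9 = 1·7 + 2, so a_5 = 1

1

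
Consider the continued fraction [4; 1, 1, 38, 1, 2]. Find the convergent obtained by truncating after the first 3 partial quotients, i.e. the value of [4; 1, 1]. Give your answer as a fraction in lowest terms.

9/2

Use the convergent recurrence hₖ = aₖ·hₖ₋₁ + hₖ₋₂ (and likewise for the denominators kₖ):
a_0 = 4: 4/1
a_1 = 1: 5/1
a_2 = 1: 9/2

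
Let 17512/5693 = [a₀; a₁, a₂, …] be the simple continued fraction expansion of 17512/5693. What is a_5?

3

Repeatedly divide and take the remainder:
17512 ÷ 5693 → quotient 3, remainder 433
5693 ÷ 433 → quotient 13, remainder 64
433 ÷ 64 → quotient 6, remainder 49
64 ÷ 49 → quotient 1, remainder 15
49 ÷ 15 → quotient 3, remainder 4
15 ÷ 4 → quotient 3, remainder 3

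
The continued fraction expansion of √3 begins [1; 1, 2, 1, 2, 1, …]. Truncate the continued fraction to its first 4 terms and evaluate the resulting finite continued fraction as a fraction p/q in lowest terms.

7/4

Start with 1.
2 + 1/(1/1) = 2 + 1/1 = 3/1
1 + 1/(3/1) = 1 + 1/3 = 4/3
1 + 1/(4/3) = 1 + 3/4 = 7/4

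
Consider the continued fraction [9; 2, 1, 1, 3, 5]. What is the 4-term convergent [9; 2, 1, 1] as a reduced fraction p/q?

47/5

a_0 = 9: 9/1
a_1 = 2: 19/2
a_2 = 1: 28/3
a_3 = 1: 47/5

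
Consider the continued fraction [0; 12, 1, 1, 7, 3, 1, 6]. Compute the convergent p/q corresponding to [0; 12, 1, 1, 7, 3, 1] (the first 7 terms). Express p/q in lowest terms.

62/777

Build up convergents one term at a time:
a_0 = 0: 0/1
a_1 = 12: 1/12
a_2 = 1: 1/13
a_3 = 1: 2/25
a_4 = 7: 15/188
a_5 = 3: 47/589
a_6 = 1: 62/777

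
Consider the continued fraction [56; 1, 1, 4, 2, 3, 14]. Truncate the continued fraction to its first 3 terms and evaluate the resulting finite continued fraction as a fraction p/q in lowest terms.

113/2

a_0 = 56: 56/1
a_1 = 1: 57/1
a_2 = 1: 113/2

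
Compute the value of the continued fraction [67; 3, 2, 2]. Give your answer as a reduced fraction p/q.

Starting at the tail and folding back:
Start with 2.
2 + 1/(2/1) = 2 + 1/2 = 5/2
3 + 1/(5/2) = 3 + 2/5 = 17/5
67 + 1/(17/5) = 67 + 5/17 = 1144/17

1144/17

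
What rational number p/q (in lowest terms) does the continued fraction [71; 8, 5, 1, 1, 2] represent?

16287/229

Work from the innermost term outward:
Start with 2.
1 + 1/(2/1) = 1 + 1/2 = 3/2
1 + 1/(3/2) = 1 + 2/3 = 5/3
5 + 1/(5/3) = 5 + 3/5 = 28/5
8 + 1/(28/5) = 8 + 5/28 = 229/28
71 + 1/(229/28) = 71 + 28/229 = 16287/229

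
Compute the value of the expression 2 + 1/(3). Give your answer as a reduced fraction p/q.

Build up convergents one term at a time:
a_0 = 2: 2/1
a_1 = 3: 7/3

7/3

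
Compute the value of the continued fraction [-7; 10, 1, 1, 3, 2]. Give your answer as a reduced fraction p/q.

-1167/169

Start with 2.
3 + 1/(2/1) = 3 + 1/2 = 7/2
1 + 1/(7/2) = 1 + 2/7 = 9/7
1 + 1/(9/7) = 1 + 7/9 = 16/9
10 + 1/(16/9) = 10 + 9/16 = 169/16
-7 + 1/(169/16) = -7 + 16/169 = -1167/169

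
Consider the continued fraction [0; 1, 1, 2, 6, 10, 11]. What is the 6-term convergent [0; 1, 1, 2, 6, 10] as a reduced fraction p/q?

193/325

a_0 = 0: 0/1
a_1 = 1: 1/1
a_2 = 1: 1/2
a_3 = 2: 3/5
a_4 = 6: 19/32
a_5 = 10: 193/325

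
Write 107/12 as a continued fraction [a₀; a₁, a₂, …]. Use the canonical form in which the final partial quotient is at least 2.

[8; 1, 11]

Repeatedly divide and take the remainder:
107 = 8·12 + 11, so a_0 = 8
12 = 1·11 + 1, so a_1 = 1
11 = 11·1 + 0, so a_2 = 11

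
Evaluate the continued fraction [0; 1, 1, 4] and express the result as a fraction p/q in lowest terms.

5/9

Build up convergents one term at a time:
a_0 = 0: 0/1
a_1 = 1: 1/1
a_2 = 1: 1/2
a_3 = 4: 5/9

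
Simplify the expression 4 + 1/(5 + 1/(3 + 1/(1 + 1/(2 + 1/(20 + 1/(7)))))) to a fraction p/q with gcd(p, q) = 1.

Compute successive convergents:
a_0 = 4: 4/1
a_1 = 5: 21/5
a_2 = 3: 67/16
a_3 = 1: 88/21
a_4 = 2: 243/58
a_5 = 20: 4948/1181
a_6 = 7: 34879/8325

34879/8325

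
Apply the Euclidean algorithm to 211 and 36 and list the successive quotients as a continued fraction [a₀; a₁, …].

Run the Euclidean algorithm, recording each quotient:
211 ÷ 36 → quotient 5, remainder 31
36 ÷ 31 → quotient 1, remainder 5
31 ÷ 5 → quotient 6, remainder 1
5 ÷ 1 → quotient 5, remainder 0

[5; 1, 6, 5]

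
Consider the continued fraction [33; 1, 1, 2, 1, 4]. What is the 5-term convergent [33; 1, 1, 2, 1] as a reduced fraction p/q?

Compute successive convergents:
a_0 = 33: 33/1
a_1 = 1: 34/1
a_2 = 1: 67/2
a_3 = 2: 168/5
a_4 = 1: 235/7

235/7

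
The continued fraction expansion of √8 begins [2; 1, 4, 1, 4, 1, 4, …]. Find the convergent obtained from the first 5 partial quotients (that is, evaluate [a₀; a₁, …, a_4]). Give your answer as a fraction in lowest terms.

82/29

Compute successive convergents:
a_0 = 2: 2/1
a_1 = 1: 3/1
a_2 = 4: 14/5
a_3 = 1: 17/6
a_4 = 4: 82/29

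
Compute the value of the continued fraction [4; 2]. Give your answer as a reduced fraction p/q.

a_0 = 4: 4/1
a_1 = 2: 9/2

9/2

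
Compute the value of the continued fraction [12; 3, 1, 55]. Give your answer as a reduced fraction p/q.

2732/223

Start with 55.
1 + 1/(55/1) = 1 + 1/55 = 56/55
3 + 1/(56/55) = 3 + 55/56 = 223/56
12 + 1/(223/56) = 12 + 56/223 = 2732/223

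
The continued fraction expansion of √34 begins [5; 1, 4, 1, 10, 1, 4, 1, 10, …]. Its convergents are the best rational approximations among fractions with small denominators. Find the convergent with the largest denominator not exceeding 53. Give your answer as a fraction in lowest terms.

a_0 = 5: 5/1  (≤ bound)
a_1 = 1: 6/1  (≤ bound)
a_2 = 4: 29/5  (≤ bound)
a_3 = 1: 35/6  (≤ bound)
a_4 = 10: 379/65  (> 53, stop)

35/6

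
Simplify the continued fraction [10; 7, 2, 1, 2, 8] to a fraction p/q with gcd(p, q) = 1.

5007/494

Collapse the nested fraction from the inside out:
Start with 8.
2 + 1/(8/1) = 2 + 1/8 = 17/8
1 + 1/(17/8) = 1 + 8/17 = 25/17
2 + 1/(25/17) = 2 + 17/25 = 67/25
7 + 1/(67/25) = 7 + 25/67 = 494/67
10 + 1/(494/67) = 10 + 67/494 = 5007/494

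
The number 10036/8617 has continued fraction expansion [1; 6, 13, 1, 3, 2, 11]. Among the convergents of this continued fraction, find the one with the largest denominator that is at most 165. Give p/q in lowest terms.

99/85

List convergents until the denominator exceeds the bound:
a_0 = 1: 1/1  (≤ bound)
a_1 = 6: 7/6  (≤ bound)
a_2 = 13: 92/79  (≤ bound)
a_3 = 1: 99/85  (≤ bound)
a_4 = 3: 389/334  (> 165, stop)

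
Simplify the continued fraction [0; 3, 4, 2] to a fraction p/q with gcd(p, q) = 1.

Work from the innermost term outward:
Start with 2.
4 + 1/(2/1) = 4 + 1/2 = 9/2
3 + 1/(9/2) = 3 + 2/9 = 29/9
0 + 1/(29/9) = 0 + 9/29 = 9/29

9/29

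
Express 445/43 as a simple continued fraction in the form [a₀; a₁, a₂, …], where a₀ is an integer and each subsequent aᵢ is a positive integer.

445 ÷ 43 → quotient 10, remainder 15
43 ÷ 15 → quotient 2, remainder 13
15 ÷ 13 → quotient 1, remainder 2
13 ÷ 2 → quotient 6, remainder 1
2 ÷ 1 → quotient 2, remainder 0

[10; 2, 1, 6, 2]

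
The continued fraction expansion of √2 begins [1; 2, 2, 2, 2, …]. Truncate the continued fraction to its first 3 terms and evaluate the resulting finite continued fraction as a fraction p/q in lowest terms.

7/5

Build up convergents one term at a time:
a_0 = 1: 1/1
a_1 = 2: 3/2
a_2 = 2: 7/5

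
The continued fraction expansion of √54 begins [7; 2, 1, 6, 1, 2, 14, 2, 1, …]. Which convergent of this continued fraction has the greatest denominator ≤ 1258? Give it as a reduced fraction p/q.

a_0 = 7: 7/1  (≤ bound)
a_1 = 2: 15/2  (≤ bound)
a_2 = 1: 22/3  (≤ bound)
a_3 = 6: 147/20  (≤ bound)
a_4 = 1: 169/23  (≤ bound)
a_5 = 2: 485/66  (≤ bound)
a_6 = 14: 6959/947  (≤ bound)
a_7 = 2: 14403/1960  (> 1258, stop)

6959/947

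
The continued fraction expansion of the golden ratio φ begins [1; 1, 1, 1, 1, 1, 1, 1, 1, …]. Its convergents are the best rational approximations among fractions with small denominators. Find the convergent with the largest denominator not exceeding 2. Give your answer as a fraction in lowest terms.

a_0 = 1: 1/1  (≤ bound)
a_1 = 1: 2/1  (≤ bound)
a_2 = 1: 3/2  (≤ bound)
a_3 = 1: 5/3  (> 2, stop)

3/2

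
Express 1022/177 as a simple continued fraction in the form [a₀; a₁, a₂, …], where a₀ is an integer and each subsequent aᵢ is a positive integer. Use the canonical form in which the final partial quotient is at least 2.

[5; 1, 3, 2, 2, 1, 5]

Run the Euclidean algorithm, recording each quotient:
1022 = 5·177 + 137, so a_0 = 5
177 = 1·137 + 40, so a_1 = 1
137 = 3·40 + 17, so a_2 = 3
40 = 2·17 + 6, so a_3 = 2
17 = 2·6 + 5, so a_4 = 2
6 = 1·5 + 1, so a_5 = 1
5 = 5·1 + 0, so a_6 = 5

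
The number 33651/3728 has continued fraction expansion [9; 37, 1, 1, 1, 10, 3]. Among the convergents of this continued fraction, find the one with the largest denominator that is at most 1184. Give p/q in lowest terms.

1020/113

a_0 = 9: 9/1  (≤ bound)
a_1 = 37: 334/37  (≤ bound)
a_2 = 1: 343/38  (≤ bound)
a_3 = 1: 677/75  (≤ bound)
a_4 = 1: 1020/113  (≤ bound)
a_5 = 10: 10877/1205  (> 1184, stop)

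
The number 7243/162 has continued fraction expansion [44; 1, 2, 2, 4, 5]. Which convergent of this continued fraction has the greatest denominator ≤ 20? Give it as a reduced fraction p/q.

313/7

List convergents until the denominator exceeds the bound:
a_0 = 44: 44/1  (≤ bound)
a_1 = 1: 45/1  (≤ bound)
a_2 = 2: 134/3  (≤ bound)
a_3 = 2: 313/7  (≤ bound)
a_4 = 4: 1386/31  (> 20, stop)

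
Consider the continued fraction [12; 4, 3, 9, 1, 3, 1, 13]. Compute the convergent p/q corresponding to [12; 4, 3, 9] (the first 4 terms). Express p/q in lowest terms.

Compute successive convergents:
a_0 = 12: 12/1
a_1 = 4: 49/4
a_2 = 3: 159/13
a_3 = 9: 1480/121

1480/121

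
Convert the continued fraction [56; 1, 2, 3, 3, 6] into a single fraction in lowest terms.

Work from the innermost term outward:
Start with 6.
3 + 1/(6/1) = 3 + 1/6 = 19/6
3 + 1/(19/6) = 3 + 6/19 = 63/19
2 + 1/(63/19) = 2 + 19/63 = 145/63
1 + 1/(145/63) = 1 + 63/145 = 208/145
56 + 1/(208/145) = 56 + 145/208 = 11793/208

11793/208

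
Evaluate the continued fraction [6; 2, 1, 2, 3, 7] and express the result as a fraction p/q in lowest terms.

Start with 7.
3 + 1/(7/1) = 3 + 1/7 = 22/7
2 + 1/(22/7) = 2 + 7/22 = 51/22
1 + 1/(51/22) = 1 + 22/51 = 73/51
2 + 1/(73/51) = 2 + 51/73 = 197/73
6 + 1/(197/73) = 6 + 73/197 = 1255/197

1255/197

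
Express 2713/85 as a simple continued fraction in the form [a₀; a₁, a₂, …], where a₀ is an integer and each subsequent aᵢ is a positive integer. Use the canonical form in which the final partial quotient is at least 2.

[31; 1, 11, 7]

2713 = 31·85 + 78, so a_0 = 31
85 = 1·78 + 7, so a_1 = 1
78 = 11·7 + 1, so a_2 = 11
7 = 7·1 + 0, so a_3 = 7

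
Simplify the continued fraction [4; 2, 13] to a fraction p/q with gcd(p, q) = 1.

121/27

Use the convergent recurrence hₖ = aₖ·hₖ₋₁ + hₖ₋₂ (and likewise for the denominators kₖ):
a_0 = 4: 4/1
a_1 = 2: 9/2
a_2 = 13: 121/27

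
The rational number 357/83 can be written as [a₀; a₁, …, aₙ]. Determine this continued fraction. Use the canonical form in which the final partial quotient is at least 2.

Repeatedly divide and take the remainder:
357 ÷ 83 → quotient 4, remainder 25
83 ÷ 25 → quotient 3, remainder 8
25 ÷ 8 → quotient 3, remainder 1
8 ÷ 1 → quotient 8, remainder 0

[4; 3, 3, 8]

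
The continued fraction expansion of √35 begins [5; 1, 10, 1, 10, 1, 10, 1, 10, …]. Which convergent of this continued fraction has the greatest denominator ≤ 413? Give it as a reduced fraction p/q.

846/143

a_0 = 5: 5/1  (≤ bound)
a_1 = 1: 6/1  (≤ bound)
a_2 = 10: 65/11  (≤ bound)
a_3 = 1: 71/12  (≤ bound)
a_4 = 10: 775/131  (≤ bound)
a_5 = 1: 846/143  (≤ bound)
a_6 = 10: 9235/1561  (> 413, stop)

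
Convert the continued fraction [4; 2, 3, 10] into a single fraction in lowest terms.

Start with 10.
3 + 1/(10/1) = 3 + 1/10 = 31/10
2 + 1/(31/10) = 2 + 10/31 = 72/31
4 + 1/(72/31) = 4 + 31/72 = 319/72

319/72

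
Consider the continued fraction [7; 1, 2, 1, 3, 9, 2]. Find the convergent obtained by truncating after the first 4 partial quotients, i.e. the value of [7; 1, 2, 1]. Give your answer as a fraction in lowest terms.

31/4

Collapse the nested fraction from the inside out:
Start with 1.
2 + 1/(1/1) = 2 + 1/1 = 3/1
1 + 1/(3/1) = 1 + 1/3 = 4/3
7 + 1/(4/3) = 7 + 3/4 = 31/4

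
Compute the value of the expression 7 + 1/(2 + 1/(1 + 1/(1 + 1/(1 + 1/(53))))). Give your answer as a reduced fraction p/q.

3164/429

a_0 = 7: 7/1
a_1 = 2: 15/2
a_2 = 1: 22/3
a_3 = 1: 37/5
a_4 = 1: 59/8
a_5 = 53: 3164/429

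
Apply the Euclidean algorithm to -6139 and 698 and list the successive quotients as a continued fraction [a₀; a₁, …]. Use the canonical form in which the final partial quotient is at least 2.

[-9; 4, 1, 7, 2, 2, 3]

-6139 = -9·698 + 143, so a_0 = -9
698 = 4·143 + 126, so a_1 = 4
143 = 1·126 + 17, so a_2 = 1
126 = 7·17 + 7, so a_3 = 7
17 = 2·7 + 3, so a_4 = 2
7 = 2·3 + 1, so a_5 = 2
3 = 3·1 + 0, so a_6 = 3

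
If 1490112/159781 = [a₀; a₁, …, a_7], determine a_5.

Run the Euclidean algorithm, recording each quotient:
⌊1490112/159781⌋ = 9, remainder 52083
⌊159781/52083⌋ = 3, remainder 3532
⌊52083/3532⌋ = 14, remainder 2635
⌊3532/2635⌋ = 1, remainder 897
⌊2635/897⌋ = 2, remainder 841
⌊897/841⌋ = 1, remainder 56

1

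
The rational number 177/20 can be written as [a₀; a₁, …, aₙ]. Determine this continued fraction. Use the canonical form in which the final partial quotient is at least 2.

[8; 1, 5, 1, 2]

177 ÷ 20 → quotient 8, remainder 17
20 ÷ 17 → quotient 1, remainder 3
17 ÷ 3 → quotient 5, remainder 2
3 ÷ 2 → quotient 1, remainder 1
2 ÷ 1 → quotient 2, remainder 0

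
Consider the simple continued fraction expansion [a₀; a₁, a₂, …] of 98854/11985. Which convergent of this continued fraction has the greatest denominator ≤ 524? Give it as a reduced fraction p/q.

a_0 = 8: 8/1  (≤ bound)
a_1 = 4: 33/4  (≤ bound)
a_2 = 33: 1097/133  (≤ bound)
a_3 = 2: 2227/270  (≤ bound)
a_4 = 2: 5551/673  (> 524, stop)

2227/270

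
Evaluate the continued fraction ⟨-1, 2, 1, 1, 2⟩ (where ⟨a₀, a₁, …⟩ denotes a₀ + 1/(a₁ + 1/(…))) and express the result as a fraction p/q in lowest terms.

Build up convergents one term at a time:
a_0 = -1: -1/1
a_1 = 2: -1/2
a_2 = 1: -2/3
a_3 = 1: -3/5
a_4 = 2: -8/13

-8/13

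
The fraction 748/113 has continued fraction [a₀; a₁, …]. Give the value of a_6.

2

⌊748/113⌋ = 6, remainder 70
⌊113/70⌋ = 1, remainder 43
⌊70/43⌋ = 1, remainder 27
⌊43/27⌋ = 1, remainder 16
⌊27/16⌋ = 1, remainder 11
⌊16/11⌋ = 1, remainder 5
⌊11/5⌋ = 2, remainder 1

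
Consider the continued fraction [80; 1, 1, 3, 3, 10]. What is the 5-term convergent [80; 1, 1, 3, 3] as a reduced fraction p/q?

1853/23

Build up convergents one term at a time:
a_0 = 80: 80/1
a_1 = 1: 81/1
a_2 = 1: 161/2
a_3 = 3: 564/7
a_4 = 3: 1853/23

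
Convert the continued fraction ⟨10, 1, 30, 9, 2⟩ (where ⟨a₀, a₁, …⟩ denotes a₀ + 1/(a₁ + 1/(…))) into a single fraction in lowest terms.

6482/591

Work from the innermost term outward:
Start with 2.
9 + 1/(2/1) = 9 + 1/2 = 19/2
30 + 1/(19/2) = 30 + 2/19 = 572/19
1 + 1/(572/19) = 1 + 19/572 = 591/572
10 + 1/(591/572) = 10 + 572/591 = 6482/591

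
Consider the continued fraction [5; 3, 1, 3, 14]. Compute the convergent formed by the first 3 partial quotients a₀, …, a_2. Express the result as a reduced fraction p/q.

a_0 = 5: 5/1
a_1 = 3: 16/3
a_2 = 1: 21/4

21/4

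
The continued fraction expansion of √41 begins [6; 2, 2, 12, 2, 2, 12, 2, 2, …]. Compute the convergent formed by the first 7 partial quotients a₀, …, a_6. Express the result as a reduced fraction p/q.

Work from the innermost term outward:
Start with 12.
2 + 1/(12/1) = 2 + 1/12 = 25/12
2 + 1/(25/12) = 2 + 12/25 = 62/25
12 + 1/(62/25) = 12 + 25/62 = 769/62
2 + 1/(769/62) = 2 + 62/769 = 1600/769
2 + 1/(1600/769) = 2 + 769/1600 = 3969/1600
6 + 1/(3969/1600) = 6 + 1600/3969 = 25414/3969

25414/3969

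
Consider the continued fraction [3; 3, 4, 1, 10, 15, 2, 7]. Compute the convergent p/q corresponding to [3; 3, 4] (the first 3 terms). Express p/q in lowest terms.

43/13

Start with 4.
3 + 1/(4/1) = 3 + 1/4 = 13/4
3 + 1/(13/4) = 3 + 4/13 = 43/13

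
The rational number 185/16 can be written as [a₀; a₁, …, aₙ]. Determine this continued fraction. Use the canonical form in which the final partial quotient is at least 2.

[11; 1, 1, 3, 2]

Repeatedly divide and take the remainder:
185 ÷ 16 → quotient 11, remainder 9
16 ÷ 9 → quotient 1, remainder 7
9 ÷ 7 → quotient 1, remainder 2
7 ÷ 2 → quotient 3, remainder 1
2 ÷ 1 → quotient 2, remainder 0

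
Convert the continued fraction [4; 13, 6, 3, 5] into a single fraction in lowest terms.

Use the convergent recurrence hₖ = aₖ·hₖ₋₁ + hₖ₋₂ (and likewise for the denominators kₖ):
a_0 = 4: 4/1
a_1 = 13: 53/13
a_2 = 6: 322/79
a_3 = 3: 1019/250
a_4 = 5: 5417/1329

5417/1329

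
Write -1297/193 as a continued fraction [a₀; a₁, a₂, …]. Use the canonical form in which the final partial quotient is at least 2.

[-7; 3, 1, 1, 2, 1, 7]

-1297 ÷ 193 → quotient -7, remainder 54
193 ÷ 54 → quotient 3, remainder 31
54 ÷ 31 → quotient 1, remainder 23
31 ÷ 23 → quotient 1, remainder 8
23 ÷ 8 → quotient 2, remainder 7
8 ÷ 7 → quotient 1, remainder 1
7 ÷ 1 → quotient 7, remainder 0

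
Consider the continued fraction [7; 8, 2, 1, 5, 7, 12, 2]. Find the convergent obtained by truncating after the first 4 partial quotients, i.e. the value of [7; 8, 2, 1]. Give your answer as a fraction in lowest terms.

178/25

a_0 = 7: 7/1
a_1 = 8: 57/8
a_2 = 2: 121/17
a_3 = 1: 178/25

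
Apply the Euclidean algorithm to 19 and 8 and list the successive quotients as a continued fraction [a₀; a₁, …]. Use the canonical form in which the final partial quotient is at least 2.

[2; 2, 1, 2]

Repeatedly divide and take the remainder:
⌊19/8⌋ = 2, remainder 3
⌊8/3⌋ = 2, remainder 2
⌊3/2⌋ = 1, remainder 1
⌊2/1⌋ = 2, remainder 0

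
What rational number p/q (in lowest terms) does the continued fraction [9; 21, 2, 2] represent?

Use the convergent recurrence hₖ = aₖ·hₖ₋₁ + hₖ₋₂ (and likewise for the denominators kₖ):
a_0 = 9: 9/1
a_1 = 21: 190/21
a_2 = 2: 389/43
a_3 = 2: 968/107

968/107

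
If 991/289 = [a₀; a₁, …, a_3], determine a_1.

2

Run the Euclidean algorithm, recording each quotient:
991 ÷ 289 → quotient 3, remainder 124
289 ÷ 124 → quotient 2, remainder 41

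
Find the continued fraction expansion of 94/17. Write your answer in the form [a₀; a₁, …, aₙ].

[5; 1, 1, 8]

Repeatedly divide and take the remainder:
⌊94/17⌋ = 5, remainder 9
⌊17/9⌋ = 1, remainder 8
⌊9/8⌋ = 1, remainder 1
⌊8/1⌋ = 8, remainder 0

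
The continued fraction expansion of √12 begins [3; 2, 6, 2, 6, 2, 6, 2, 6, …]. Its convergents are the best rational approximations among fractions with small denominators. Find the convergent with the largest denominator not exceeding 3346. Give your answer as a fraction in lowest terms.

List convergents until the denominator exceeds the bound:
a_0 = 3: 3/1  (≤ bound)
a_1 = 2: 7/2  (≤ bound)
a_2 = 6: 45/13  (≤ bound)
a_3 = 2: 97/28  (≤ bound)
a_4 = 6: 627/181  (≤ bound)
a_5 = 2: 1351/390  (≤ bound)
a_6 = 6: 8733/2521  (≤ bound)
a_7 = 2: 18817/5432  (> 3346, stop)

8733/2521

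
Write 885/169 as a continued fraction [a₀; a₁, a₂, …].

[5; 4, 4, 2, 4]

Repeatedly divide and take the remainder:
885 ÷ 169 → quotient 5, remainder 40
169 ÷ 40 → quotient 4, remainder 9
40 ÷ 9 → quotient 4, remainder 4
9 ÷ 4 → quotient 2, remainder 1
4 ÷ 1 → quotient 4, remainder 0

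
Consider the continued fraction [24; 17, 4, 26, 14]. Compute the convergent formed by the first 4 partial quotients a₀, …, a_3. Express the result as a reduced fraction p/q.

43569/1811

Starting at the tail and folding back:
Start with 26.
4 + 1/(26/1) = 4 + 1/26 = 105/26
17 + 1/(105/26) = 17 + 26/105 = 1811/105
24 + 1/(1811/105) = 24 + 105/1811 = 43569/1811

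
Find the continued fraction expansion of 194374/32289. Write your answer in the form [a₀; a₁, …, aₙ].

[6; 50, 2, 4, 1, 1, 1, 20]

Apply division with remainder until the remainder is 0:
⌊194374/32289⌋ = 6, remainder 640
⌊32289/640⌋ = 50, remainder 289
⌊640/289⌋ = 2, remainder 62
⌊289/62⌋ = 4, remainder 41
⌊62/41⌋ = 1, remainder 21
⌊41/21⌋ = 1, remainder 20
⌊21/20⌋ = 1, remainder 1
⌊20/1⌋ = 20, remainder 0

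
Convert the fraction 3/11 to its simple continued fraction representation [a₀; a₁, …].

Repeatedly divide and take the remainder:
⌊3/11⌋ = 0, remainder 3
⌊11/3⌋ = 3, remainder 2
⌊3/2⌋ = 1, remainder 1
⌊2/1⌋ = 2, remainder 0

[0; 3, 1, 2]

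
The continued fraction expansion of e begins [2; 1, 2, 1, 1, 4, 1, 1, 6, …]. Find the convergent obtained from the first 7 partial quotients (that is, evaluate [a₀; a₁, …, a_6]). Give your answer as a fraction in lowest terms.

Starting at the tail and folding back:
Start with 1.
4 + 1/(1/1) = 4 + 1/1 = 5/1
1 + 1/(5/1) = 1 + 1/5 = 6/5
1 + 1/(6/5) = 1 + 5/6 = 11/6
2 + 1/(11/6) = 2 + 6/11 = 28/11
1 + 1/(28/11) = 1 + 11/28 = 39/28
2 + 1/(39/28) = 2 + 28/39 = 106/39

106/39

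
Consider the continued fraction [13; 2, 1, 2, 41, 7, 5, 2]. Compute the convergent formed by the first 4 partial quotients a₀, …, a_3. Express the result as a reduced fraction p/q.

107/8

a_0 = 13: 13/1
a_1 = 2: 27/2
a_2 = 1: 40/3
a_3 = 2: 107/8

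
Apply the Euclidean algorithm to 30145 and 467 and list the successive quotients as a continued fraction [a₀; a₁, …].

[64; 1, 1, 4, 2, 7, 3]

30145 ÷ 467 → quotient 64, remainder 257
467 ÷ 257 → quotient 1, remainder 210
257 ÷ 210 → quotient 1, remainder 47
210 ÷ 47 → quotient 4, remainder 22
47 ÷ 22 → quotient 2, remainder 3
22 ÷ 3 → quotient 7, remainder 1
3 ÷ 1 → quotient 3, remainder 0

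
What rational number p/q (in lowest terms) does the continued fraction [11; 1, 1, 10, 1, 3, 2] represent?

Use the convergent recurrence hₖ = aₖ·hₖ₋₁ + hₖ₋₂ (and likewise for the denominators kₖ):
a_0 = 11: 11/1
a_1 = 1: 12/1
a_2 = 1: 23/2
a_3 = 10: 242/21
a_4 = 1: 265/23
a_5 = 3: 1037/90
a_6 = 2: 2339/203

2339/203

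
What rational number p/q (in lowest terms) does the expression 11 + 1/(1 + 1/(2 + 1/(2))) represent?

Build up convergents one term at a time:
a_0 = 11: 11/1
a_1 = 1: 12/1
a_2 = 2: 35/3
a_3 = 2: 82/7

82/7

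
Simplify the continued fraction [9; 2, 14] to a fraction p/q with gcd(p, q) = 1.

275/29

Starting at the tail and folding back:
Start with 14.
2 + 1/(14/1) = 2 + 1/14 = 29/14
9 + 1/(29/14) = 9 + 14/29 = 275/29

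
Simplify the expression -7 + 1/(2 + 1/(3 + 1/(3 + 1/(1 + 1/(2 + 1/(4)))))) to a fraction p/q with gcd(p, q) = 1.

a_0 = -7: -7/1
a_1 = 2: -13/2
a_2 = 3: -46/7
a_3 = 3: -151/23
a_4 = 1: -197/30
a_5 = 2: -545/83
a_6 = 4: -2377/362

-2377/362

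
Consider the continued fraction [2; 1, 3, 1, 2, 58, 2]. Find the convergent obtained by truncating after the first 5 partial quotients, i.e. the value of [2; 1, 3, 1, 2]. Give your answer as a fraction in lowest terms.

39/14

Start with 2.
1 + 1/(2/1) = 1 + 1/2 = 3/2
3 + 1/(3/2) = 3 + 2/3 = 11/3
1 + 1/(11/3) = 1 + 3/11 = 14/11
2 + 1/(14/11) = 2 + 11/14 = 39/14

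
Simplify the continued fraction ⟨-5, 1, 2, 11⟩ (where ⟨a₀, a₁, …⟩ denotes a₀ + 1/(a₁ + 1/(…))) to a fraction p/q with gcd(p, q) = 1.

-147/34

a_0 = -5: -5/1
a_1 = 1: -4/1
a_2 = 2: -13/3
a_3 = 11: -147/34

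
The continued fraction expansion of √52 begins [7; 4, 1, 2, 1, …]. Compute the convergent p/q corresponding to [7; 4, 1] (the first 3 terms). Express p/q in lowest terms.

36/5

Use the convergent recurrence hₖ = aₖ·hₖ₋₁ + hₖ₋₂ (and likewise for the denominators kₖ):
a_0 = 7: 7/1
a_1 = 4: 29/4
a_2 = 1: 36/5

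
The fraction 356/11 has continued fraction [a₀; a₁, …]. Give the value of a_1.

2

Run the Euclidean algorithm, recording each quotient:
356 ÷ 11 → quotient 32, remainder 4
11 ÷ 4 → quotient 2, remainder 3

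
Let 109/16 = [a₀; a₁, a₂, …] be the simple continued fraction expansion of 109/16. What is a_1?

Run the Euclidean algorithm, recording each quotient:
109 ÷ 16 → quotient 6, remainder 13
16 ÷ 13 → quotient 1, remainder 3

1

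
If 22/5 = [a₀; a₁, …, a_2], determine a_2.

⌊22/5⌋ = 4, remainder 2
⌊5/2⌋ = 2, remainder 1
⌊2/1⌋ = 2, remainder 0

2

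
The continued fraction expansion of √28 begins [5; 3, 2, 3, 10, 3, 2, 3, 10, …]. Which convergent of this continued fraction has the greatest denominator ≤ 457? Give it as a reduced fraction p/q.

1307/247

a_0 = 5: 5/1  (≤ bound)
a_1 = 3: 16/3  (≤ bound)
a_2 = 2: 37/7  (≤ bound)
a_3 = 3: 127/24  (≤ bound)
a_4 = 10: 1307/247  (≤ bound)
a_5 = 3: 4048/765  (> 457, stop)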